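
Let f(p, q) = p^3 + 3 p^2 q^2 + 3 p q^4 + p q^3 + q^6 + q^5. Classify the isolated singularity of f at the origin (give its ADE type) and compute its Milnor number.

Type E7, Milnor number mu = 7.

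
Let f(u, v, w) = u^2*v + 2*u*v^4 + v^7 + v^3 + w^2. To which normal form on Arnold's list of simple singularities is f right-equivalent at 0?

D_4

The Hessian of f at 0 has rank 1. Corank 2; j^3 = v*(u^2 + v^2) splits into three distinct lines over C (the quadratic factor has nonzero discriminant), so D_4.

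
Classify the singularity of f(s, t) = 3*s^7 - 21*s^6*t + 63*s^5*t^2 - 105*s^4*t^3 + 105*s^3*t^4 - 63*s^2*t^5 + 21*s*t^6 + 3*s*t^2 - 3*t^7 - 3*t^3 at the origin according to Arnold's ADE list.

D8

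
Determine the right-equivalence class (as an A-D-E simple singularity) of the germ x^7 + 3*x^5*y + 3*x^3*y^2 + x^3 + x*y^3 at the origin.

E_{7}

The Hessian of f at 0 has rank 0. Corank 2; j^3 = x^3 is a perfect cube, so E-series; the 4-jet and mu = 7 give E_7.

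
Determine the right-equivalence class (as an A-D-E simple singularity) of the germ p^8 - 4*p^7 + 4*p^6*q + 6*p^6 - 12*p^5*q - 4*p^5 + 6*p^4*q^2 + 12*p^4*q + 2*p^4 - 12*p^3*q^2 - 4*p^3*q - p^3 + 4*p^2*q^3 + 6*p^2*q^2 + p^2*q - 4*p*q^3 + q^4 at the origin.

D_5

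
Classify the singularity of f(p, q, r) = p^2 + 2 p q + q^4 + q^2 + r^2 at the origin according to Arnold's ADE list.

A3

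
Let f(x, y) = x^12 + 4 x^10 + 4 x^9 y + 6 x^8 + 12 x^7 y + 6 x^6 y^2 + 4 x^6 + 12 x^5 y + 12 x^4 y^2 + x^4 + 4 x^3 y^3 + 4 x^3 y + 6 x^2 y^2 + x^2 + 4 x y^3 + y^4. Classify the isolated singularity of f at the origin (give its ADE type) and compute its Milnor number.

Type A_{3}, Milnor number mu = 3.

The Hessian of f at 0 has rank 1. Corank 1: A-series; mu = 3 gives A_3.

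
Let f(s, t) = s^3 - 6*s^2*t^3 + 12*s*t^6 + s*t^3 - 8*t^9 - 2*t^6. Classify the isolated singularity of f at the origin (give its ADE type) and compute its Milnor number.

Type E_7, Milnor number mu = 7.

The Hessian of f at 0 is [[0, 0], [0, 0]] with rank 0, so corank 2. A Groebner basis of the Jacobian ideal J(f) in C{s,t} is {s^3, s*t^2, 3*s^2 + t^3}; counting standard monomials gives mu = 7. Corank 2; j^3 = s^3 is a perfect cube, so E-series; the 4-jet and mu = 7 give E_7.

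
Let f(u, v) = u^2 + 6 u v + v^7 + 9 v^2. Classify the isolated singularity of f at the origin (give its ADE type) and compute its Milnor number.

Type A_6, Milnor number mu = 6.

The Hessian of f at 0 is [[2, 6], [6, 18]] with rank 1, so corank 1. A Groebner basis of the Jacobian ideal J(f) in C{u,v} is {v^6, u + 3*v}; counting standard monomials gives mu = 6. Corank 1: A-series; mu = 6 gives A_6.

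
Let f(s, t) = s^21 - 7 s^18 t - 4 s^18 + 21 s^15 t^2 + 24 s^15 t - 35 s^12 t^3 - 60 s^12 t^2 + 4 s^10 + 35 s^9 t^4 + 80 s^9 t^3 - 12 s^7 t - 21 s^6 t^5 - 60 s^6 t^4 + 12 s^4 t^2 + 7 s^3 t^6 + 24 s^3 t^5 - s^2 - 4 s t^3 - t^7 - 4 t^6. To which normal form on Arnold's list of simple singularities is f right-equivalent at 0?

A_{6}

The Hessian of f at 0 is [[-2, 0], [0, 0]] with rank 1, so corank 1. A Groebner basis of the Jacobian ideal J(f) in C{s,t} is {s/2 + t^3, s^2}; counting standard monomials gives mu = 6. Corank 1: A-series; mu = 6 gives A_6.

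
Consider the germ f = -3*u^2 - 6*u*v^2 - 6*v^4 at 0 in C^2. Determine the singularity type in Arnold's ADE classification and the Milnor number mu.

Type A_{3}, Milnor number mu = 3.

The Hessian of f at 0 is [[-6, 0], [0, 0]] with rank 1, so corank 1. A Groebner basis of the Jacobian ideal J(f) in C{u,v} is {u^2, u*v, u + v^2}; counting standard monomials gives mu = 3. Corank 1: A-series; mu = 3 gives A_3.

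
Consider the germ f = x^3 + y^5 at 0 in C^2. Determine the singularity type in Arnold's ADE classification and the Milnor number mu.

Type E_8, Milnor number mu = 8.

The Hessian of f at 0 has rank 0. Corank 2; j^3 = x^3 is a perfect cube, so E-series; the 5-jet and mu = 8 give E_8.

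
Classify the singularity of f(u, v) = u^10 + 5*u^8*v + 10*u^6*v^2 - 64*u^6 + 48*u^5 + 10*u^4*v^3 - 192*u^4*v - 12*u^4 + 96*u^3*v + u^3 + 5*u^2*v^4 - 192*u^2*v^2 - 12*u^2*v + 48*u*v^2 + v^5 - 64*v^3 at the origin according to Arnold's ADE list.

E8

The Hessian of f at 0 has rank 0. Corank 2; j^3 = (u - 4*v)^3 is a perfect cube, so E-series; the 5-jet and mu = 8 give E_8.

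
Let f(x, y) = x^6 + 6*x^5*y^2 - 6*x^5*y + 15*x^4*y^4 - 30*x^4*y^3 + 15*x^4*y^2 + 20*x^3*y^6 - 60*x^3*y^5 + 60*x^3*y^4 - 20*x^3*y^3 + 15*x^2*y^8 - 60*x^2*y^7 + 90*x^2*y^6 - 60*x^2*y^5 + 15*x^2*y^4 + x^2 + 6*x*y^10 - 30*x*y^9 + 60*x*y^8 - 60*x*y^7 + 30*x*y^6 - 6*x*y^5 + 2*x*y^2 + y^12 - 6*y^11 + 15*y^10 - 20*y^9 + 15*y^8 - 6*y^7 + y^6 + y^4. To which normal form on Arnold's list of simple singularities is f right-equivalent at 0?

The Hessian of f at 0 has rank 1. Corank 1: A-series; mu = 5 gives A_5.

A5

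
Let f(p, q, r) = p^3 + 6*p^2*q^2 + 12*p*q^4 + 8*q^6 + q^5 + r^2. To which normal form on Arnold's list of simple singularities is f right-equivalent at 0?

E_{8}

The Hessian of f at 0 is [[0, 0, 0], [0, 0, 0], [0, 0, 2]] with rank 1, so corank 2. A Groebner basis of the Jacobian ideal J(f) in C{p,q,r} is {q^4, p^3, p^2/4 + p*q^2, r}; counting standard monomials gives mu = 8. Corank 2; j^3 = p^3 is a perfect cube, so E-series; the 5-jet and mu = 8 give E_8.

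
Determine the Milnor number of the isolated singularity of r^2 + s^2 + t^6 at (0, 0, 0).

5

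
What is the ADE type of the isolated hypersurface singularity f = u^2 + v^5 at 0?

The Hessian of f at 0 has rank 1. Corank 1: A-series; mu = 4 gives A_4.

A4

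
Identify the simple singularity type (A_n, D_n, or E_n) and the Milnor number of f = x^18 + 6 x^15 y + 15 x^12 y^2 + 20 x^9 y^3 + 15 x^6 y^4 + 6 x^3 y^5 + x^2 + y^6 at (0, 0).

Type A_{5}, Milnor number mu = 5.

The Hessian of f at 0 has rank 1. Corank 1: A-series; mu = 5 gives A_5.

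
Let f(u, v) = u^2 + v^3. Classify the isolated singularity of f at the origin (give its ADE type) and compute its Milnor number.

Type A_2, Milnor number mu = 2.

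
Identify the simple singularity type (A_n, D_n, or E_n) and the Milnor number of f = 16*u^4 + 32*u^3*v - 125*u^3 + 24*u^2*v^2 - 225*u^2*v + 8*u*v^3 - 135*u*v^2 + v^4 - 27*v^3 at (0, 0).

Type E_{6}, Milnor number mu = 6.

The Hessian of f at 0 is [[0, 0], [0, 0]] with rank 0, so corank 2. A Groebner basis of the Jacobian ideal J(f) in C{u,v} is {v^4, u*v^2 + 17*v^3/30, u^2 + 6*u*v/5 + 9*v^2/25}; counting standard monomials gives mu = 6. Corank 2; j^3 = -(5*u + 3*v)^3 is a perfect cube, so E-series; the 4-jet and mu = 6 give E_6.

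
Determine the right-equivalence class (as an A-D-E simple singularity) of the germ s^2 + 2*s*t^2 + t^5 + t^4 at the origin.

A_{4}

The Hessian of f at 0 is [[2, 0], [0, 0]] with rank 1, so corank 1. A Groebner basis of the Jacobian ideal J(f) in C{s,t} is {s^2, s + t^2}; counting standard monomials gives mu = 4. Corank 1: A-series; mu = 4 gives A_4.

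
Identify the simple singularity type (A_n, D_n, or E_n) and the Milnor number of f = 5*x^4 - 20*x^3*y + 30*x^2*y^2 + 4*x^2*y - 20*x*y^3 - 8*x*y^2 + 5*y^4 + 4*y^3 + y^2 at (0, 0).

Type A3, Milnor number mu = 3.

The Hessian of f at 0 is [[0, 0], [0, 2]] with rank 1, so corank 1. A Groebner basis of the Jacobian ideal J(f) in C{x,y} is {x^2 + y/2, x*y, y^2}; counting standard monomials gives mu = 3. Corank 1: A-series; mu = 3 gives A_3.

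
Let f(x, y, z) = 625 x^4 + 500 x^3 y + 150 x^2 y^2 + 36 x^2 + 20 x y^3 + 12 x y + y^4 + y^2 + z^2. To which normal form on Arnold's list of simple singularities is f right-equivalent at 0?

A_3

The Hessian of f at 0 is [[72, 12, 0], [12, 2, 0], [0, 0, 2]] with rank 2, so corank 1. A Groebner basis of the Jacobian ideal J(f) in C{x,y,z} is {y^3, x + y/6, z}; counting standard monomials gives mu = 3. Corank 1: A-series; mu = 3 gives A_3.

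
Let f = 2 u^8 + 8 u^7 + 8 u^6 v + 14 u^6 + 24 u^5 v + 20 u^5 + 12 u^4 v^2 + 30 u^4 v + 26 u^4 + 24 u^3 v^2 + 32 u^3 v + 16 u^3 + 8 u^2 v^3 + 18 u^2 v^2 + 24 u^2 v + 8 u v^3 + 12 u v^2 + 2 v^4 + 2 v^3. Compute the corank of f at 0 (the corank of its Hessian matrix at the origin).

The Hessian at 0 is [[0, 0], [0, 0]] of rank 0; hence corank 2.

2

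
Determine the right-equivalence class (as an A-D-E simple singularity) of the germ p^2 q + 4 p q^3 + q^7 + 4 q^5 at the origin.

D_8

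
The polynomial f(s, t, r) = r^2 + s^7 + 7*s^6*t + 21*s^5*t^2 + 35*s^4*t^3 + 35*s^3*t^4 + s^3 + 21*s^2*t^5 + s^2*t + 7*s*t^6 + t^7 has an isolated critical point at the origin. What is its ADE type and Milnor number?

Type D8, Milnor number mu = 8.

The Hessian of f at 0 has rank 1. Corank 2; j^3 = s^2*(s + t) has shape L^2 M (L != M), so D-series; mu = 8 gives D_8.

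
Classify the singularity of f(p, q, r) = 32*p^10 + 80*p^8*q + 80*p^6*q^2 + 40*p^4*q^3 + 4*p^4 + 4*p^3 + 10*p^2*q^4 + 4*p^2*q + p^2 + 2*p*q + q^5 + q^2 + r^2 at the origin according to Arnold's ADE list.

A4

The Hessian of f at 0 is [[2, 2, 0], [2, 2, 0], [0, 0, 2]] with rank 2, so corank 1. A Groebner basis of the Jacobian ideal J(f) in C{p,q,r} is {p/8 + q^3 + q^2/4 + q/8, p^2 + p/2 + q/2, p*q - p/4 + q^2/2 - q/4, r}; counting standard monomials gives mu = 4. Corank 1: A-series; mu = 4 gives A_4.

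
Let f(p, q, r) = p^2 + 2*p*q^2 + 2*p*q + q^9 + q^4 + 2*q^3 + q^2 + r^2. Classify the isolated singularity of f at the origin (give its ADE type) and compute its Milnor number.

Type A8, Milnor number mu = 8.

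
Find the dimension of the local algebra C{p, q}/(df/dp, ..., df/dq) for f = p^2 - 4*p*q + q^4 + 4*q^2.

3

The Hessian of f at 0 is [[2, -4], [-4, 8]] with rank 1, so corank 1. A Groebner basis of the Jacobian ideal J(f) in C{p,q} is {q^3, p - 2*q}; counting standard monomials gives mu = 3. Corank 1: A-series; mu = 3 gives A_3.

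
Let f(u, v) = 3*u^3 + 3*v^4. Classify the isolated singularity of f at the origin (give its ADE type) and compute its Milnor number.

Type E_{6}, Milnor number mu = 6.

The Hessian of f at 0 is [[0, 0], [0, 0]] with rank 0, so corank 2. A Groebner basis of the Jacobian ideal J(f) in C{u,v} is {v^3, u^2}; counting standard monomials gives mu = 6. Corank 2; j^3 = 3*u^3 is a perfect cube, so E-series; the 4-jet and mu = 6 give E_6.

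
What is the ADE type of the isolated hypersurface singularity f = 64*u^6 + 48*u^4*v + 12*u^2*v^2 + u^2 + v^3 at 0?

The Hessian of f at 0 has rank 1. Corank 1: A-series; mu = 2 gives A_2.

A_{2}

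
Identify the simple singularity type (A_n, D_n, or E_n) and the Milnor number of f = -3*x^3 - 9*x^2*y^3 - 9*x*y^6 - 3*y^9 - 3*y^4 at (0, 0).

The Hessian of f at 0 has rank 0. Corank 2; j^3 = -3*x^3 is a perfect cube, so E-series; the 4-jet and mu = 6 give E_6.

Type E_{6}, Milnor number mu = 6.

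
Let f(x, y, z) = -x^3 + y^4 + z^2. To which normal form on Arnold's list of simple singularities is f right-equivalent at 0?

E6

The Hessian of f at 0 has rank 1. Corank 2; j^3 = -x^3 is a perfect cube, so E-series; the 4-jet and mu = 6 give E_6.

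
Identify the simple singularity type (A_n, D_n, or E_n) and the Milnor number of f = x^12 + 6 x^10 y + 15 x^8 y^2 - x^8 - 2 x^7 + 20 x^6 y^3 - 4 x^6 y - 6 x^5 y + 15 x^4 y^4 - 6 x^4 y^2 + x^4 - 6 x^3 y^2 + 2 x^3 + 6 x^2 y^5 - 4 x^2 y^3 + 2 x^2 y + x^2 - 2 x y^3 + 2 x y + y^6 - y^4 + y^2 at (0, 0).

Type A3, Milnor number mu = 3.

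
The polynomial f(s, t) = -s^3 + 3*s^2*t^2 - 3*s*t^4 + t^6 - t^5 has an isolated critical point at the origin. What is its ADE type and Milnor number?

Type E_8, Milnor number mu = 8.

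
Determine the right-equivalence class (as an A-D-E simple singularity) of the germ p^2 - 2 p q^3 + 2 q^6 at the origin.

A_{5}

The Hessian of f at 0 is [[2, 0], [0, 0]] with rank 1, so corank 1. A Groebner basis of the Jacobian ideal J(f) in C{p,q} is {p*q^2, -p + q^3, p^2}; counting standard monomials gives mu = 5. Corank 1: A-series; mu = 5 gives A_5.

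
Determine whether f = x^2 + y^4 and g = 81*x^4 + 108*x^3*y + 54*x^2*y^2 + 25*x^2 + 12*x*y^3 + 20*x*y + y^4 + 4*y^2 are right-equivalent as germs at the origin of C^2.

Yes.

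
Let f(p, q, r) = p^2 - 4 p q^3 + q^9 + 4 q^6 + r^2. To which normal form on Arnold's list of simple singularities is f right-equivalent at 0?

A8

The Hessian of f at 0 has rank 2. Corank 1: A-series; mu = 8 gives A_8.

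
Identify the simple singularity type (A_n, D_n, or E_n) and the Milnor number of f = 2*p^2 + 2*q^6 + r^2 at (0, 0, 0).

The Hessian of f at 0 is [[4, 0, 0], [0, 0, 0], [0, 0, 2]] with rank 2, so corank 1. A Groebner basis of the Jacobian ideal J(f) in C{p,q,r} is {q^5, p, r}; counting standard monomials gives mu = 5. Corank 1: A-series; mu = 5 gives A_5.

Type A5, Milnor number mu = 5.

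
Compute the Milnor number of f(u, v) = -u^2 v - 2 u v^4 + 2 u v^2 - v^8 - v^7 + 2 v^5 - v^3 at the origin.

9

The Hessian of f at 0 is [[0, 0], [0, 0]] with rank 0, so corank 2. A Groebner basis of the Jacobian ideal J(f) in C{u,v} is {u^2*v^2 + 16*u^2*v + 2*u^2 - 32*u*v^2 - 3*u*v + 16*v^3 + v^2, 8*u^2*v + u^2 + u*v^3 - 16*u*v^2 - u*v + 8*v^3, u*v + v^4 - v^2, u^3 - 3*u^2*v + 3*u*v^2 - v^3}; counting standard monomials gives mu = 9. Corank 2; j^3 = -v*(u - v)^2 has shape L^2 M (L != M), so D-series; mu = 9 gives D_9.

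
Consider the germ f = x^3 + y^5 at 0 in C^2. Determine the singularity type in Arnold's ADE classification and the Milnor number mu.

The Hessian of f at 0 is [[0, 0], [0, 0]] with rank 0, so corank 2. A Groebner basis of the Jacobian ideal J(f) in C{x,y} is {y^4, x^2}; counting standard monomials gives mu = 8. Corank 2; j^3 = x^3 is a perfect cube, so E-series; the 5-jet and mu = 8 give E_8.

Type E_8, Milnor number mu = 8.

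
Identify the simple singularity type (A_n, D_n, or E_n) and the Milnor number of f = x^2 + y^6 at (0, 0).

Type A_5, Milnor number mu = 5.

The Hessian of f at 0 has rank 1. Corank 1: A-series; mu = 5 gives A_5.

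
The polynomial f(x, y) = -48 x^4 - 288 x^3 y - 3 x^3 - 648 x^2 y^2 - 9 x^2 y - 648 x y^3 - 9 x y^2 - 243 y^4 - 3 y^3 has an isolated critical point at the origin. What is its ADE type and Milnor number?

The Hessian of f at 0 has rank 0. Corank 2; j^3 = -3*(x + y)^3 is a perfect cube, so E-series; the 4-jet and mu = 6 give E_6.

Type E_{6}, Milnor number mu = 6.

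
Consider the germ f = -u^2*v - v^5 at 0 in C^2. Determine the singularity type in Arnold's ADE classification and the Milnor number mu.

The Hessian of f at 0 is [[0, 0], [0, 0]] with rank 0, so corank 2. A Groebner basis of the Jacobian ideal J(f) in C{u,v} is {u^2/5 + v^4, u^3, u*v}; counting standard monomials gives mu = 6. Corank 2; j^3 = -u^2*v has shape L^2 M (L != M), so D-series; mu = 6 gives D_6.

Type D_6, Milnor number mu = 6.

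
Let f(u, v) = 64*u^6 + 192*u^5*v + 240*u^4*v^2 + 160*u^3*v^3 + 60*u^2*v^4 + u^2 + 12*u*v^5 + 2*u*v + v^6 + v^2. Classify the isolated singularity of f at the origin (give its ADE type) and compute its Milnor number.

The Hessian of f at 0 is [[2, 2], [2, 2]] with rank 1, so corank 1. A Groebner basis of the Jacobian ideal J(f) in C{u,v} is {v^5, u + v}; counting standard monomials gives mu = 5. Corank 1: A-series; mu = 5 gives A_5.

Type A5, Milnor number mu = 5.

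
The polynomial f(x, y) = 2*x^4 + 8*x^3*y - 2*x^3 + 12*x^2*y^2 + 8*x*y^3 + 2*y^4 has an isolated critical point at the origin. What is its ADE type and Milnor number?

The Hessian of f at 0 has rank 0. Corank 2; j^3 = -2*x^3 is a perfect cube, so E-series; the 4-jet and mu = 6 give E_6.

Type E6, Milnor number mu = 6.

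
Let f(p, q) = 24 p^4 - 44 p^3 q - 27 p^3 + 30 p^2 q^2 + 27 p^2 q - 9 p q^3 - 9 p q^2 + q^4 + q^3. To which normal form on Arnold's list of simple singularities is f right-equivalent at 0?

E_{7}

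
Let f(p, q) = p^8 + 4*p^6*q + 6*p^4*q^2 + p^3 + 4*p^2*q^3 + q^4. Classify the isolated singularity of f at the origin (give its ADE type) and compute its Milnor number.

Type E_6, Milnor number mu = 6.

The Hessian of f at 0 has rank 0. Corank 2; j^3 = p^3 is a perfect cube, so E-series; the 4-jet and mu = 6 give E_6.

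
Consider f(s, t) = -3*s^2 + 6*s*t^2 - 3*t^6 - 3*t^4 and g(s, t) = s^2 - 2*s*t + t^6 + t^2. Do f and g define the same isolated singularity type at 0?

The Hessian of f at 0 has rank 1. Corank 1: A-series; mu = 5 gives A_5. The Hessian of g at 0 has rank 1. Corank 1: A-series; mu = 5 gives A_5. Both have type A_5, hence right-equivalent.

Yes.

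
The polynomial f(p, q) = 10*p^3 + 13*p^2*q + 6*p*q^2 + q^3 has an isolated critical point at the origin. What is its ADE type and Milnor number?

The Hessian of f at 0 has rank 0. Corank 2; j^3 = (2*p + q)*(5*p^2 + 4*p*q + q^2) splits into three distinct lines over C (the quadratic factor has nonzero discriminant), so D_4.

Type D_4, Milnor number mu = 4.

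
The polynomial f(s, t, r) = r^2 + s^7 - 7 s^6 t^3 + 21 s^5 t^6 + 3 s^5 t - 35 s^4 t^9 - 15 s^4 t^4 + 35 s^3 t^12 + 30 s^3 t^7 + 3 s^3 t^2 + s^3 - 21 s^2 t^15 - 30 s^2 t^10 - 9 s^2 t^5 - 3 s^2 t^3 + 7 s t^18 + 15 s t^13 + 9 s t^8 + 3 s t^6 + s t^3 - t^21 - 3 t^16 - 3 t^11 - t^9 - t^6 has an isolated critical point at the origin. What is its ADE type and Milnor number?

Type E7, Milnor number mu = 7.

The Hessian of f at 0 is [[0, 0, 0], [0, 0, 0], [0, 0, 2]] with rank 1, so corank 2. A Groebner basis of the Jacobian ideal J(f) in C{s,t,r} is {s^3, s*t^2, 3*s^2 + t^3, r}; counting standard monomials gives mu = 7. Corank 2; j^3 = s^3 is a perfect cube, so E-series; the 4-jet and mu = 7 give E_7.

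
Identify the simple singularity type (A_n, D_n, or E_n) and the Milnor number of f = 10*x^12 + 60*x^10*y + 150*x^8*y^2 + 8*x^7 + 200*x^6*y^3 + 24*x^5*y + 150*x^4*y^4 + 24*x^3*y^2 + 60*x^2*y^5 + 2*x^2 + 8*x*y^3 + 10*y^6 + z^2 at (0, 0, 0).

Type A_{5}, Milnor number mu = 5.

The Hessian of f at 0 has rank 2. Corank 1: A-series; mu = 5 gives A_5.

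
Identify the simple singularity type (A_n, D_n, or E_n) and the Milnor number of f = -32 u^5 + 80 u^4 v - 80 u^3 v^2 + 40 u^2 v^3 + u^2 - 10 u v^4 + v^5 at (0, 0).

Type A_4, Milnor number mu = 4.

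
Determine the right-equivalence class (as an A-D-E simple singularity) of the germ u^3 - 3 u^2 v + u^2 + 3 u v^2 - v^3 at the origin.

The Hessian of f at 0 is [[2, 0], [0, 0]] with rank 1, so corank 1. A Groebner basis of the Jacobian ideal J(f) in C{u,v} is {v^2, u}; counting standard monomials gives mu = 2. Corank 1: A-series; mu = 2 gives A_2.

A2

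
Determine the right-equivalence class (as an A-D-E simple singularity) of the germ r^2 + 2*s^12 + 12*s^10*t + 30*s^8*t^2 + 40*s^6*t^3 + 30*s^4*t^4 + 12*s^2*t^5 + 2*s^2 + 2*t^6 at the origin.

The Hessian of f at 0 is [[4, 0, 0], [0, 0, 0], [0, 0, 2]] with rank 2, so corank 1. A Groebner basis of the Jacobian ideal J(f) in C{s,t,r} is {t^5, s, r}; counting standard monomials gives mu = 5. Corank 1: A-series; mu = 5 gives A_5.

A5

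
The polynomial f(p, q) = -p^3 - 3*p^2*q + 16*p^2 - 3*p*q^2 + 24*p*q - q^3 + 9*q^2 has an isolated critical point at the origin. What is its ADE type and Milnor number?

The Hessian of f at 0 has rank 1. Corank 1: A-series; mu = 2 gives A_2.

Type A2, Milnor number mu = 2.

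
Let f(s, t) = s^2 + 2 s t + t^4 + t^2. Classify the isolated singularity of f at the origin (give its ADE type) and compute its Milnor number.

Type A_{3}, Milnor number mu = 3.

The Hessian of f at 0 has rank 1. Corank 1: A-series; mu = 3 gives A_3.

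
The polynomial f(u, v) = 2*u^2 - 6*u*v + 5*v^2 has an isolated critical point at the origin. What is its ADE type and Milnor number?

Type A_1, Milnor number mu = 1.

The Hessian of f at 0 has rank 2. Corank 0: nondegenerate Morse point, so A_1.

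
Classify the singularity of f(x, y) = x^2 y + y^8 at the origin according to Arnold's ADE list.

The Hessian of f at 0 is [[0, 0], [0, 0]] with rank 0, so corank 2. A Groebner basis of the Jacobian ideal J(f) in C{x,y} is {x^2/8 + y^7, x^3, x*y}; counting standard monomials gives mu = 9. Corank 2; j^3 = x^2*y has shape L^2 M (L != M), so D-series; mu = 9 gives D_9.

D_9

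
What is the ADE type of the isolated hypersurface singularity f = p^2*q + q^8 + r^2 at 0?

D_9

The Hessian of f at 0 has rank 1. Corank 2; j^3 = p^2*q has shape L^2 M (L != M), so D-series; mu = 9 gives D_9.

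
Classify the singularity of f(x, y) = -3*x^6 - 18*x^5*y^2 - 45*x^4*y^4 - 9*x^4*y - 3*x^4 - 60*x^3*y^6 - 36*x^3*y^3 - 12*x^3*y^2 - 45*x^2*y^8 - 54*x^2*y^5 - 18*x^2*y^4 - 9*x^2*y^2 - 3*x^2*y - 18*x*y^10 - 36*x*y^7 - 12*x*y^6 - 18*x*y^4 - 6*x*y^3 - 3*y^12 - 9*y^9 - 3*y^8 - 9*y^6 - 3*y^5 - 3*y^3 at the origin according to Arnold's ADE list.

The Hessian of f at 0 is [[0, 0], [0, 0]] with rank 0, so corank 2. A Groebner basis of the Jacobian ideal J(f) in C{x,y} is {y^3, x^2 + 3*y^2, x*y}; counting standard monomials gives mu = 4. Corank 2; j^3 = -3*y*(x^2 + y^2) splits into three distinct lines over C (the quadratic factor has nonzero discriminant), so D_4.

D4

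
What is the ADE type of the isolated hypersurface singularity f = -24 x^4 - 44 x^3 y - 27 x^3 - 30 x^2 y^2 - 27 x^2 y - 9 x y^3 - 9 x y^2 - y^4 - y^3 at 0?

E_7

The Hessian of f at 0 is [[0, 0], [0, 0]] with rank 0, so corank 2. A Groebner basis of the Jacobian ideal J(f) in C{x,y} is {19683*x^2/4 + 6561*x*y/2 + y^4 + 27*y^3/4 + 2187*y^2/4, x^3 + 135*x^2/4 + 45*x*y/2 + y^3/12 + 15*y^2/4, x^2*y - 243*x^2/4 - 81*x*y/2 - 7*y^3/36 - 27*y^2/4, 81*x^2 + x*y^2 + 54*x*y + 4*y^3/9 + 9*y^2}; counting standard monomials gives mu = 7. Corank 2; j^3 = -(3*x + y)^3 is a perfect cube, so E-series; the 4-jet and mu = 7 give E_7.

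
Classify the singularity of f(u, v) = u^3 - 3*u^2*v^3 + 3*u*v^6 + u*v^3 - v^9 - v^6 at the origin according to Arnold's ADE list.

E7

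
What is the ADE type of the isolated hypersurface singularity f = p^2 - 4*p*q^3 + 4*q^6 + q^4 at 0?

The Hessian of f at 0 has rank 1. Corank 1: A-series; mu = 3 gives A_3.

A_{3}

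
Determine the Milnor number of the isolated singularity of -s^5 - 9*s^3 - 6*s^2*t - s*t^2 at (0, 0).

6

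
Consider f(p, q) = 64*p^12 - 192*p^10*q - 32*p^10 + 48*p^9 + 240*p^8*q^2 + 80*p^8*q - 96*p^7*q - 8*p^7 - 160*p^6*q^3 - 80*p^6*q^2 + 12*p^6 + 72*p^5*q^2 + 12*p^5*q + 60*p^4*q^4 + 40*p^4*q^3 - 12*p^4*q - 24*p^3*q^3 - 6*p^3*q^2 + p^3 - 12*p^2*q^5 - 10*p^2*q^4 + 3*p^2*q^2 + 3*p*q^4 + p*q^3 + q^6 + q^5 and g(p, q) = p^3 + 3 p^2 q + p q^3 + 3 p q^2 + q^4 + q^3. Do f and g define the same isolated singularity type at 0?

The Hessian of f at 0 is [[0, 0], [0, 0]] with rank 0, so corank 2. A Groebner basis of the Jacobian ideal J(f) in C{p,q} is {-p^2 + q^4 - q^3/3, p^3, p^2*q + p^2/3 + q^3/9, p^2 + p*q^2 + q^3/3}; counting standard monomials gives mu = 7. Corank 2; j^3 = p^3 is a perfect cube, so E-series; the 4-jet and mu = 7 give E_7. The Hessian of g at 0 is [[0, 0], [0, 0]] with rank 0, so corank 2. A Groebner basis of the Jacobian ideal J(g) in C{p,q} is {p^3 + 3*p^2*q + 6*p^2 + 12*p*q + 6*q^2, -3*p^2 + p*q^2 - 6*p*q - 3*q^2, 3*p^2 + 6*p*q + q^3 + 3*q^2}; counting standard monomials gives mu = 7. Corank 2; j^3 = (p + q)^3 is a perfect cube, so E-series; the 4-jet and mu = 7 give E_7. Both have type E_7, hence right-equivalent.

Yes.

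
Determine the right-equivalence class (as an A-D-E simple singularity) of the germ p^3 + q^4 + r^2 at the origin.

The Hessian of f at 0 has rank 1. Corank 2; j^3 = p^3 is a perfect cube, so E-series; the 4-jet and mu = 6 give E_6.

E_{6}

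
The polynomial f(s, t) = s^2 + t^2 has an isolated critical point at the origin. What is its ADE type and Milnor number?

The Hessian of f at 0 has rank 2. Corank 0: nondegenerate Morse point, so A_1.

Type A_1, Milnor number mu = 1.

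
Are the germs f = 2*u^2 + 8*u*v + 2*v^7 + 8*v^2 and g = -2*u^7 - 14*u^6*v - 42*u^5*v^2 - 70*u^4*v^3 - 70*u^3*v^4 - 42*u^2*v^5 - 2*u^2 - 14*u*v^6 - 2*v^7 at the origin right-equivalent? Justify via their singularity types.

Yes.

The Hessian of f at 0 has rank 1. Corank 1: A-series; mu = 6 gives A_6. The Hessian of g at 0 has rank 1. Corank 1: A-series; mu = 6 gives A_6. Both have type A_6, hence right-equivalent.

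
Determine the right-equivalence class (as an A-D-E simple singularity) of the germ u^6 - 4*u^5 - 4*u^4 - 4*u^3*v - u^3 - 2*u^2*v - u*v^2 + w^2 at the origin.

D_{7}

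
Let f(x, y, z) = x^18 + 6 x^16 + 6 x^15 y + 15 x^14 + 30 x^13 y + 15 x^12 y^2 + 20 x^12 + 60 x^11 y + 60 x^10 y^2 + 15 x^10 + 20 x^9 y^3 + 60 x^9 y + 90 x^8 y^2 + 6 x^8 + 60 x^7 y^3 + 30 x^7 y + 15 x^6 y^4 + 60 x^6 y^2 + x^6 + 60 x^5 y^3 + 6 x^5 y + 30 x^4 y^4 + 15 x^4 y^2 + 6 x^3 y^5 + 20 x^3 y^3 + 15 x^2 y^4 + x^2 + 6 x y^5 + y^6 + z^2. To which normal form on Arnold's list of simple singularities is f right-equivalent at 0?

A_{5}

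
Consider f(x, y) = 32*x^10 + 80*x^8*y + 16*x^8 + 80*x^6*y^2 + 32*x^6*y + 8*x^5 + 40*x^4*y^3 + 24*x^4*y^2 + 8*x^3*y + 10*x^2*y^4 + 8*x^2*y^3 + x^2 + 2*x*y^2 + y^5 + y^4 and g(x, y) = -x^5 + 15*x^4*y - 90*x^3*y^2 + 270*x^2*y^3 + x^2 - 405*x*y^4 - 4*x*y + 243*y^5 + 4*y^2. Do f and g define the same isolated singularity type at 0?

Yes.

The Hessian of f at 0 has rank 1. Corank 1: A-series; mu = 4 gives A_4. The Hessian of g at 0 has rank 1. Corank 1: A-series; mu = 4 gives A_4. Both have type A_4, hence right-equivalent.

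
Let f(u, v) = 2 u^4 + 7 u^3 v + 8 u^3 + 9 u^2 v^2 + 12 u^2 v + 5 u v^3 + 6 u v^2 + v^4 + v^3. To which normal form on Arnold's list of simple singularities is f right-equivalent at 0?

The Hessian of f at 0 is [[0, 0], [0, 0]] with rank 0, so corank 2. A Groebner basis of the Jacobian ideal J(f) in C{u,v} is {768*u^2 + 768*u*v + v^4 + 8*v^3 + 192*v^2, u^3 + 36*u^2 + 36*u*v + v^3/2 + 9*v^2, u^2*v - 40*u^2 - 40*u*v - 2*v^3/3 - 10*v^2, 32*u^2 + u*v^2 + 32*u*v + 5*v^3/6 + 8*v^2}; counting standard monomials gives mu = 7. Corank 2; j^3 = (2*u + v)^3 is a perfect cube, so E-series; the 4-jet and mu = 7 give E_7.

E_{7}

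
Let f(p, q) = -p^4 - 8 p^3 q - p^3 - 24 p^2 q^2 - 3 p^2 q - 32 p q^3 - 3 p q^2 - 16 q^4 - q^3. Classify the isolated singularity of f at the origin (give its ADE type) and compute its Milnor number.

Type E_6, Milnor number mu = 6.

The Hessian of f at 0 is [[0, 0], [0, 0]] with rank 0, so corank 2. A Groebner basis of the Jacobian ideal J(f) in C{p,q} is {q^4, p*q^2 + 4*q^3/3, p^2 + 2*p*q + q^2}; counting standard monomials gives mu = 6. Corank 2; j^3 = -(p + q)^3 is a perfect cube, so E-series; the 4-jet and mu = 6 give E_6.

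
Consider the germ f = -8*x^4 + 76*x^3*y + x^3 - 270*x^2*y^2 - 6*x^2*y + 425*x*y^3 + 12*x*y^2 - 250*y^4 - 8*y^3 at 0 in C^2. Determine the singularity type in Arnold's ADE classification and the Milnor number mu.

Type E7, Milnor number mu = 7.

The Hessian of f at 0 has rank 0. Corank 2; j^3 = (x - 2*y)^3 is a perfect cube, so E-series; the 4-jet and mu = 7 give E_7.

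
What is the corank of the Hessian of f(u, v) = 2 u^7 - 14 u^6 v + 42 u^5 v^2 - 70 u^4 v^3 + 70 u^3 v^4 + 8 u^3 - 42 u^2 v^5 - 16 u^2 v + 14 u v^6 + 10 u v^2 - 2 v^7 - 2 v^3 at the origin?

The Hessian at 0 is [[0, 0], [0, 0]] of rank 0; hence corank 2.

2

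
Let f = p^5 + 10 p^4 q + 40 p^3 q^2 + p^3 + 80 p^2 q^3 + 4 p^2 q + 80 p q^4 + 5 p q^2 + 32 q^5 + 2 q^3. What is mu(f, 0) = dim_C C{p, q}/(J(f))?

6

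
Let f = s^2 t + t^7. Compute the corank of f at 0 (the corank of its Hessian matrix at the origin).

2

Hessian at 0 has rank 0.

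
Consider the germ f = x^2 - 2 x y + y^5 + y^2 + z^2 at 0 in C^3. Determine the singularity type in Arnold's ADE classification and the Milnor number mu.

Type A_4, Milnor number mu = 4.

The Hessian of f at 0 has rank 2. Corank 1: A-series; mu = 4 gives A_4.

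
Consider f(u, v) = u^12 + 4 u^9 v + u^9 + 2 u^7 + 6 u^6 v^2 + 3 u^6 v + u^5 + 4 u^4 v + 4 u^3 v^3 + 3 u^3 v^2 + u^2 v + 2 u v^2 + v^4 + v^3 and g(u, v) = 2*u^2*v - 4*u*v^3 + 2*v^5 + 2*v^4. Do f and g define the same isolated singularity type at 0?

The Hessian of f at 0 has rank 0. Corank 2; j^3 = v*(u + v)^2 has shape L^2 M (L != M), so D-series; mu = 5 gives D_5. The Hessian of g at 0 has rank 0. Corank 2; j^3 = 2*u^2*v has shape L^2 M (L != M), so D-series; mu = 5 gives D_5. Both have type D_5, hence right-equivalent.

Yes.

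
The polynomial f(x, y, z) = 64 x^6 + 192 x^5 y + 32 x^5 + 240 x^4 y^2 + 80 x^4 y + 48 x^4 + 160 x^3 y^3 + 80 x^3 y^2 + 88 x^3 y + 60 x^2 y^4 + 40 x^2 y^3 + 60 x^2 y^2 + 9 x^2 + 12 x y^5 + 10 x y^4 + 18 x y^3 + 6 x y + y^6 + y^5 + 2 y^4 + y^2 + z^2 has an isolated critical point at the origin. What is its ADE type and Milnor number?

Type A_4, Milnor number mu = 4.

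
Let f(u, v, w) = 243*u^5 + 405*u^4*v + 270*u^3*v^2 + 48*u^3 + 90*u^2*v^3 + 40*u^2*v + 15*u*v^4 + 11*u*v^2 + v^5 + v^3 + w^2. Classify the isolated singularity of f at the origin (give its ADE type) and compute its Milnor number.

Type D_6, Milnor number mu = 6.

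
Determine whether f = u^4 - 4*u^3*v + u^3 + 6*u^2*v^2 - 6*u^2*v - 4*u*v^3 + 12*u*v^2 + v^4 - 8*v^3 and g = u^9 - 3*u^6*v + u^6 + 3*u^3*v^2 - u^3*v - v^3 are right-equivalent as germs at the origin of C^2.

No.

The Hessian of f at 0 has rank 0. Corank 2; j^3 = (u - 2*v)^3 is a perfect cube, so E-series; the 4-jet and mu = 6 give E_6. The Hessian of g at 0 has rank 0. Corank 2; j^3 = -v^3 is a perfect cube, so E-series; the 4-jet and mu = 7 give E_7. f is E_6 but g is E_7, hence not right-equivalent.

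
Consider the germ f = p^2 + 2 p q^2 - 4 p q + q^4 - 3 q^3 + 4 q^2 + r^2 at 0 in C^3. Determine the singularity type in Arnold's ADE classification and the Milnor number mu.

The Hessian of f at 0 is [[2, -4, 0], [-4, 8, 0], [0, 0, 2]] with rank 2, so corank 1. A Groebner basis of the Jacobian ideal J(f) in C{p,q,r} is {q^2, p - 2*q, r}; counting standard monomials gives mu = 2. Corank 1: A-series; mu = 2 gives A_2.

Type A_{2}, Milnor number mu = 2.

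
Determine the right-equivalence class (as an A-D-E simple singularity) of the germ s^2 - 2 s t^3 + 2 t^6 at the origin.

The Hessian of f at 0 has rank 1. Corank 1: A-series; mu = 5 gives A_5.

A5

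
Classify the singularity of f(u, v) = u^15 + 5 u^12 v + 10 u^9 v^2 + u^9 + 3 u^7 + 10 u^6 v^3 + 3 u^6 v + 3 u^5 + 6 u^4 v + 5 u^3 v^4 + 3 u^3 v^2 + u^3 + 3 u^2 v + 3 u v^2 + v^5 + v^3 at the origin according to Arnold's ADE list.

E8

The Hessian of f at 0 is [[0, 0], [0, 0]] with rank 0, so corank 2. A Groebner basis of the Jacobian ideal J(f) in C{u,v} is {-u^2/2 + u*v^3 - u*v - v^2/2, v^4, u^3 - 3*u*v^2 - 2*v^3, u^2*v + 2*u*v^2 + v^3}; counting standard monomials gives mu = 8. Corank 2; j^3 = (u + v)^3 is a perfect cube, so E-series; the 5-jet and mu = 8 give E_8.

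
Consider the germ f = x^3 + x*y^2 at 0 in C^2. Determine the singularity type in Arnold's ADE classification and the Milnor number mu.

The Hessian of f at 0 has rank 0. Corank 2; j^3 = x*(x^2 + y^2) splits into three distinct lines over C (the quadratic factor has nonzero discriminant), so D_4.

Type D_4, Milnor number mu = 4.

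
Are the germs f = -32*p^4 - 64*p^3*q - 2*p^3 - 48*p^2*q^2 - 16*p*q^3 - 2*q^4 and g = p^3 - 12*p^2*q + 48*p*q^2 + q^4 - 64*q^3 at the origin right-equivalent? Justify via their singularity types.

The Hessian of f at 0 is [[0, 0], [0, 0]] with rank 0, so corank 2. A Groebner basis of the Jacobian ideal J(f) in C{p,q} is {q^4, p*q^2 + q^3/6, p^2}; counting standard monomials gives mu = 6. Corank 2; j^3 = -2*p^3 is a perfect cube, so E-series; the 4-jet and mu = 6 give E_6. The Hessian of g at 0 is [[0, 0], [0, 0]] with rank 0, so corank 2. A Groebner basis of the Jacobian ideal J(g) in C{p,q} is {q^3, p^2 - 8*p*q + 16*q^2}; counting standard monomials gives mu = 6. Corank 2; j^3 = (p - 4*q)^3 is a perfect cube, so E-series; the 4-jet and mu = 6 give E_6. Both have type E_6, hence right-equivalent.

Yes.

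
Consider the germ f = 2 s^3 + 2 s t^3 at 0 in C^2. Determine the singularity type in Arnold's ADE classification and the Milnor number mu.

The Hessian of f at 0 has rank 0. Corank 2; j^3 = 2*s^3 is a perfect cube, so E-series; the 4-jet and mu = 7 give E_7.

Type E_7, Milnor number mu = 7.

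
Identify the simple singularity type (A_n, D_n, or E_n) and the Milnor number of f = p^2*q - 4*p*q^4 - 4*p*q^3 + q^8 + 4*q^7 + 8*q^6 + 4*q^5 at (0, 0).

Type D_{9}, Milnor number mu = 9.

The Hessian of f at 0 has rank 0. Corank 2; j^3 = p^2*q has shape L^2 M (L != M), so D-series; mu = 9 gives D_9.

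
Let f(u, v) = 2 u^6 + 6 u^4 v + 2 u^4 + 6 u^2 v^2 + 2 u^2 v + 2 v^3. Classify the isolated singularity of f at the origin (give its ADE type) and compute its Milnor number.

Type D4, Milnor number mu = 4.

The Hessian of f at 0 has rank 0. Corank 2; j^3 = 2*v*(u^2 + v^2) splits into three distinct lines over C (the quadratic factor has nonzero discriminant), so D_4.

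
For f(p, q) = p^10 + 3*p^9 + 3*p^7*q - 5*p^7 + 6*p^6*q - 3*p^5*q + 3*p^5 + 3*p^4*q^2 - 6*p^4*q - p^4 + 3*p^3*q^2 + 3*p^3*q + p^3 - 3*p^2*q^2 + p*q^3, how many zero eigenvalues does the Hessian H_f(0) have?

2

The Hessian at 0 is [[0, 0], [0, 0]] of rank 0; hence corank 2.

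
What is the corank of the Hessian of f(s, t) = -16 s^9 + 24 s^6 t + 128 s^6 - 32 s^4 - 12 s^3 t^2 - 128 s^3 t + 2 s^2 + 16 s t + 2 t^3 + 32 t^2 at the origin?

Hessian at 0 has rank 1.

1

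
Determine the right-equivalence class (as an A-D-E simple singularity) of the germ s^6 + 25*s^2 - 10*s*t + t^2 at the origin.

A5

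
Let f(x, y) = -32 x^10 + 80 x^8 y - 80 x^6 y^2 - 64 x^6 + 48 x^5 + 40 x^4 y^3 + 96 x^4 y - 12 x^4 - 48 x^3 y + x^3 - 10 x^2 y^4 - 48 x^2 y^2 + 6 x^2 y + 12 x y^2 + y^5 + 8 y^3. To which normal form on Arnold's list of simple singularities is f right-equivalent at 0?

E_{8}

The Hessian of f at 0 has rank 0. Corank 2; j^3 = (x + 2*y)^3 is a perfect cube, so E-series; the 5-jet and mu = 8 give E_8.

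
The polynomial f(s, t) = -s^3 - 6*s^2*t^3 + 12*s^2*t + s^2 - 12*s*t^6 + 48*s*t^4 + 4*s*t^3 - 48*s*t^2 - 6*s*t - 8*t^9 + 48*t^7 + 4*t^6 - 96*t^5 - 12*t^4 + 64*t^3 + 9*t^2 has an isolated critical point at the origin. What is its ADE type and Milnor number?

Type A_2, Milnor number mu = 2.

The Hessian of f at 0 has rank 1. Corank 1: A-series; mu = 2 gives A_2.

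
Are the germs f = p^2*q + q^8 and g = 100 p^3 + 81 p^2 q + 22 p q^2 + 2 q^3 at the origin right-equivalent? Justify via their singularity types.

No.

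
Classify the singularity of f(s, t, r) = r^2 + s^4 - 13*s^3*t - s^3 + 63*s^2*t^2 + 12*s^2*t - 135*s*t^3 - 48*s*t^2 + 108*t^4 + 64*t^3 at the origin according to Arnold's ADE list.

E7

The Hessian of f at 0 has rank 1. Corank 2; j^3 = -(s - 4*t)^3 is a perfect cube, so E-series; the 4-jet and mu = 7 give E_7.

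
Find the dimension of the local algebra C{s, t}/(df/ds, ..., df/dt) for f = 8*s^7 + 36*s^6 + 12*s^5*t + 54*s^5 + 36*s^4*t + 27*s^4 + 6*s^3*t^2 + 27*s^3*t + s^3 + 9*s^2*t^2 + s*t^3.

7

The Hessian of f at 0 is [[0, 0], [0, 0]] with rank 0, so corank 2. A Groebner basis of the Jacobian ideal J(f) in C{s,t} is {s^2/3 + t^4 + t^3/9, s^3, s^2*t - s^2/9 - t^3/27, 2*s^2/3 + s*t^2 + 2*t^3/9}; counting standard monomials gives mu = 7. Corank 2; j^3 = s^3 is a perfect cube, so E-series; the 4-jet and mu = 7 give E_7.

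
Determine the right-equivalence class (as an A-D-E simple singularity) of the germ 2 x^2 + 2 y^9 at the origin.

The Hessian of f at 0 has rank 1. Corank 1: A-series; mu = 8 gives A_8.

A_8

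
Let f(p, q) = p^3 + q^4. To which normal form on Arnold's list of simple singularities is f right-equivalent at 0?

E6

The Hessian of f at 0 has rank 0. Corank 2; j^3 = p^3 is a perfect cube, so E-series; the 4-jet and mu = 6 give E_6.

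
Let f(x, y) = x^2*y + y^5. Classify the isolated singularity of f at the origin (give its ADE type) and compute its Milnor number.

The Hessian of f at 0 is [[0, 0], [0, 0]] with rank 0, so corank 2. A Groebner basis of the Jacobian ideal J(f) in C{x,y} is {x^2/5 + y^4, x^3, x*y}; counting standard monomials gives mu = 6. Corank 2; j^3 = x^2*y has shape L^2 M (L != M), so D-series; mu = 6 gives D_6.

Type D_{6}, Milnor number mu = 6.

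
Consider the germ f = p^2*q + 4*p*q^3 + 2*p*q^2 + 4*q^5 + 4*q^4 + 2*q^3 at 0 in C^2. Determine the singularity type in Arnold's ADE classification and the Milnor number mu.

Type D4, Milnor number mu = 4.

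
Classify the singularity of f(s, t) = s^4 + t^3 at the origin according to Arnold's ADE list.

E_6

The Hessian of f at 0 has rank 0. Corank 2; j^3 = t^3 is a perfect cube, so E-series; the 4-jet and mu = 6 give E_6.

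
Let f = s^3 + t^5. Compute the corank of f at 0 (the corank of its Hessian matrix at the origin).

Hessian at 0 has rank 0.

2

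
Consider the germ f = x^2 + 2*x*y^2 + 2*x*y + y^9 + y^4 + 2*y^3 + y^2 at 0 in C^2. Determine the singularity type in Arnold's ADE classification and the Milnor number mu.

Type A8, Milnor number mu = 8.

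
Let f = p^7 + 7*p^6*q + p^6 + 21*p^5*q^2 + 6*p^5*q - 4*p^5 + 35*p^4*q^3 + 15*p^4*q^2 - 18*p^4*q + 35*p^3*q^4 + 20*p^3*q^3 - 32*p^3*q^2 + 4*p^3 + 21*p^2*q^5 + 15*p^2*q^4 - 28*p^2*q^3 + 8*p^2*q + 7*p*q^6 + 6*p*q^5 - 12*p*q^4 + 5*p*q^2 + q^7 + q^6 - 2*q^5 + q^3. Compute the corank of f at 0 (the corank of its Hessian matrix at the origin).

2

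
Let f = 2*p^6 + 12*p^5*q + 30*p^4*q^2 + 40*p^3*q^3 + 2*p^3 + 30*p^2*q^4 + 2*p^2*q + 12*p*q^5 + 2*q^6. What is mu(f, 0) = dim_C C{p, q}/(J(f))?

7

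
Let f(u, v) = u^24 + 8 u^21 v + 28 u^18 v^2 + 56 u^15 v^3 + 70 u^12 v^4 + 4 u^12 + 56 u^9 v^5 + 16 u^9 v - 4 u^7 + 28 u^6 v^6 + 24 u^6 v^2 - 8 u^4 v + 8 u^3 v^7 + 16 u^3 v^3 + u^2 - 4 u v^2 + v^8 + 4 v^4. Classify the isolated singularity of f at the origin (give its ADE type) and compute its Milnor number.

Type A_{7}, Milnor number mu = 7.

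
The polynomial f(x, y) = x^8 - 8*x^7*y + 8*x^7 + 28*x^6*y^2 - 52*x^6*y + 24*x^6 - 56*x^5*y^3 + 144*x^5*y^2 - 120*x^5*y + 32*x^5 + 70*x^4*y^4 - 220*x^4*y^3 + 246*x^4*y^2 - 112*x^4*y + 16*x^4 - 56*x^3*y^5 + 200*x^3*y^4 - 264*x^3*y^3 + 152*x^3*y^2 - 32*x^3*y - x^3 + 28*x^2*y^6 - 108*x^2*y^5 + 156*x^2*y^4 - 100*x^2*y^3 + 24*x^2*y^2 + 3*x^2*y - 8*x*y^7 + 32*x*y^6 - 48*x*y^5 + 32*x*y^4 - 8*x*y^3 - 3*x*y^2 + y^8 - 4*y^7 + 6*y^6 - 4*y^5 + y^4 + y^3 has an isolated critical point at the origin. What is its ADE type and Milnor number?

The Hessian of f at 0 has rank 0. Corank 2; j^3 = -(x - y)^3 is a perfect cube, so E-series; the 4-jet and mu = 6 give E_6.

Type E_{6}, Milnor number mu = 6.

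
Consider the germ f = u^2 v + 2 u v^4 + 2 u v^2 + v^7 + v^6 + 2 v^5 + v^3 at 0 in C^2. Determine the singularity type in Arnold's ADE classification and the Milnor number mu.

Type D7, Milnor number mu = 7.

The Hessian of f at 0 has rank 0. Corank 2; j^3 = v*(u + v)^2 has shape L^2 M (L != M), so D-series; mu = 7 gives D_7.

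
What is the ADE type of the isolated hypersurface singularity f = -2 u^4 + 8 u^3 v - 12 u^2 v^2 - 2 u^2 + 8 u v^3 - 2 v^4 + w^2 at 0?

The Hessian of f at 0 has rank 2. Corank 1: A-series; mu = 3 gives A_3.

A_3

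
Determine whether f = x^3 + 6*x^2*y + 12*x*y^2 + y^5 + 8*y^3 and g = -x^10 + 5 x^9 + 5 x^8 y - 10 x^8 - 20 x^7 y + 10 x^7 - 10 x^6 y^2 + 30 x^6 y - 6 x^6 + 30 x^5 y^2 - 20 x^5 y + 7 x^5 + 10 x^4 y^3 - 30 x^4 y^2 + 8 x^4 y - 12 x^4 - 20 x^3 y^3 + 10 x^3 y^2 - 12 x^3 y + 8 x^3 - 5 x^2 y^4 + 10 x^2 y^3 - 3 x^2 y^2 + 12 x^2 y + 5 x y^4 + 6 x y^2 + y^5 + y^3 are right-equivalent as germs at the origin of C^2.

The Hessian of f at 0 has rank 0. Corank 2; j^3 = (x + 2*y)^3 is a perfect cube, so E-series; the 5-jet and mu = 8 give E_8. The Hessian of g at 0 has rank 0. Corank 2; j^3 = (2*x + y)^3 is a perfect cube, so E-series; the 5-jet and mu = 8 give E_8. Both have type E_8, hence right-equivalent.

Yes.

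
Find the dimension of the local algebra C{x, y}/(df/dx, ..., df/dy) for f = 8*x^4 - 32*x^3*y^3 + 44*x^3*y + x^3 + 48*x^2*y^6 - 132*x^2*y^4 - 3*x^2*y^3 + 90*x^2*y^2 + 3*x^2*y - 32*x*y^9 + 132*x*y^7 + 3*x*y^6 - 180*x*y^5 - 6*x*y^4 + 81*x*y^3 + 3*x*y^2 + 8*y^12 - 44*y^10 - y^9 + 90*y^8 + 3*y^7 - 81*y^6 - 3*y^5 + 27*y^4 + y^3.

The Hessian of f at 0 has rank 0. Corank 2; j^3 = (x + y)^3 is a perfect cube, so E-series; the 4-jet and mu = 7 give E_7.

7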